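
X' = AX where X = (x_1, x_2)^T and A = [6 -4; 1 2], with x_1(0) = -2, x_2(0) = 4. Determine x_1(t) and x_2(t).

Coefficient matrix A = [[6, -4], [1, 2]].
Characteristic polynomial det(A - λI) = λ^2 - 8λ + 16 = 0.
Single eigenvalue λ = 4 with algebraic multiplicity 2.
Eigenvector v = (2,1); generalized eigenvector w with (A-λI)w=v is (3,1).
General solution: e^(4t)[c_1·v + c_2·(t·v + w)].
Applying x_1(0)=-2, x_2(0)=4 gives c_1=14, c_2=-10.

x_1(t) = -20te^(4t) - 2e^(4t), x_2(t) = -10te^(4t) + 4e^(4t)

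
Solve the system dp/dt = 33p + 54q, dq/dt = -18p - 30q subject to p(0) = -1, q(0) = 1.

p(t) = 2e^(6t) - 3e^(-3t), q(t) = -e^(6t) + 2e^(-3t)

Coefficient matrix A = [[33, 54], [-18, -30]].
Characteristic polynomial det(A - λI) = λ^2 - 3λ - 18 = 0.
Eigenvalues λ = -3, 6.
For λ=-3: (A-λI) row 1 is [36, 54], so an eigenvector is (3, -2).
For λ=6: (A-λI) row 1 is [27, 54], so an eigenvector is (-2, 1).
General solution: c_1e^(-3t)(3,-2) + c_2e^(6t)(-2,1).
Applying p(0)=-1, q(0)=1 gives c_1=-1, c_2=-1.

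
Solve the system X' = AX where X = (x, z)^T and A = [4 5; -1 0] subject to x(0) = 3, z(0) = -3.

x(t) = -9e^(2t)sin(t) + 3e^(2t)cos(t), z(t) = 3e^(2t)sin(t) - 3e^(2t)cos(t)

Coefficient matrix A = [[4, 5], [-1, 0]].
Characteristic polynomial det(A - λI) = λ^2 - 4λ + 5 = 0.
Eigenvalues λ = 2 ± i (complex conjugate pair).
For λ=2+i: an eigenvector is (2,-1) - i(-1,0) = (2 + i, -1).
A real fundamental pair from Re and Im of e^((2+i)t)v: X_1 = e^(2t)(cos(t)·(2,-1) + sin(t)·(-1,0)), X_2 = e^(2t)(sin(t)·(2,-1) - cos(t)·(-1,0)).
General solution: c_1X_1 + c_2X_2.
Applying x(0)=3, z(0)=-3 gives c_1=3, c_2=-3.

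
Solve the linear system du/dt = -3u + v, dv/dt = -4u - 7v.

u(t) = C_1e^(-5t) + C_2te^(-5t) + C_2e^(-5t), v(t) = -2C_1e^(-5t) - 2C_2te^(-5t) - C_2e^(-5t)

Coefficient matrix A = [[-3, 1], [-4, -7]].
Characteristic polynomial det(A - λI) = λ^2 + 10λ + 25 = 0.
Single eigenvalue λ = -5 with algebraic multiplicity 2.
Eigenvector v = (1,-2); generalized eigenvector w with (A-λI)w=v is (1,-1).
General solution: e^(-5t)[C_1·v + C_2·(t·v + w)].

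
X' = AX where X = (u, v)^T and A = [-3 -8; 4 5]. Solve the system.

Coefficient matrix A = [[-3, -8], [4, 5]].
Characteristic polynomial det(A - λI) = λ^2 - 2λ + 17 = 0.
Eigenvalues λ = 1 ± 4i (complex conjugate pair).
For λ=1+4i: an eigenvector is (-1,1) - i(-1,0) = (-1 + i, 1).
A real fundamental pair from Re and Im of e^((1+4i)t)v: X_1 = e^(t)(cos(4t)·(-1,1) + sin(4t)·(-1,0)), X_2 = e^(t)(sin(4t)·(-1,1) - cos(4t)·(-1,0)).
General solution: C_1X_1 + C_2X_2.

u(t) = -C_1e^(t)sin(4t) - C_1e^(t)cos(4t) - C_2e^(t)sin(4t) + C_2e^(t)cos(4t), v(t) = C_1e^(t)cos(4t) + C_2e^(t)sin(4t)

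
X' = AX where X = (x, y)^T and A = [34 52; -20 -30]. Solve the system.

x(t) = 2c_1e^(2t)sin(4t) - 3c_1e^(2t)cos(4t) - 3c_2e^(2t)sin(4t) - 2c_2e^(2t)cos(4t), y(t) = -c_1e^(2t)sin(4t) + 2c_1e^(2t)cos(4t) + 2c_2e^(2t)sin(4t) + c_2e^(2t)cos(4t)

Coefficient matrix A = [[34, 52], [-20, -30]].
Characteristic polynomial det(A - λI) = λ^2 - 4λ + 20 = 0.
Eigenvalues λ = 2 ± 4i (complex conjugate pair).
For λ=2+4i: an eigenvector is (-3,2) - i(2,-1) = (-3 - 2i, 2 + i).
A real fundamental pair from Re and Im of e^((2+4i)t)v: X_1 = e^(2t)(cos(4t)·(-3,2) + sin(4t)·(2,-1)), X_2 = e^(2t)(sin(4t)·(-3,2) - cos(4t)·(2,-1)).
General solution: c_1X_1 + c_2X_2.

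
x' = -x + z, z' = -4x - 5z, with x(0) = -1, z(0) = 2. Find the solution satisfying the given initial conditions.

Coefficient matrix A = [[-1, 1], [-4, -5]].
Characteristic polynomial det(A - λI) = λ^2 + 6λ + 9 = 0.
Single eigenvalue λ = -3 with algebraic multiplicity 2.
Eigenvector v = (1,-2); generalized eigenvector w with (A-λI)w=v is (0,1).
General solution: e^(-3t)[K_1·v + K_2·(t·v + w)].
Applying x(0)=-1, z(0)=2 gives K_1=-1, K_2=0.

x(t) = -e^(-3t), z(t) = 2e^(-3t)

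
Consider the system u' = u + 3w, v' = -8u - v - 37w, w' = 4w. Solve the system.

u(t) = c_2e^(t) + c_3e^(4t), v(t) = c_1e^(-t) - 4c_2e^(t) - 9c_3e^(4t), w(t) = c_3e^(4t)

Coefficient matrix A = [[1, 0, 3], [-8, -1, -37], [0, 0, 4]].
det(A - λI) = 0 gives eigenvalues λ = -1, 1, 4.
For λ=-1: eigenvector (0,1,0).
For λ=1: eigenvector (1,-4,0).
For λ=4: eigenvector (1,-9,1).
General solution: c_1e^(-t)(0,1,0) + c_2e^(t)(1,-4,0) + c_3e^(4t)(1,-9,1).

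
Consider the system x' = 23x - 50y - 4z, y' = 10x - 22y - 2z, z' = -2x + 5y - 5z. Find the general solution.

Coefficient matrix A = [[23, -50, -4], [10, -22, -2], [-2, 5, -5]].
det(A - λI) = 0 gives eigenvalues λ = -3, -4, 3.
For λ=-3: eigenvector (4,2,1).
For λ=-4: eigenvector (-2,-1,-1).
For λ=3: eigenvector (5,2,0).
General solution: c_1e^(-3t)(4,2,1) + c_2e^(-4t)(-2,-1,-1) + c_3e^(3t)(5,2,0).

x(t) = 4c_1e^(-3t) - 2c_2e^(-4t) + 5c_3e^(3t), y(t) = 2c_1e^(-3t) - c_2e^(-4t) + 2c_3e^(3t), z(t) = c_1e^(-3t) - c_2e^(-4t)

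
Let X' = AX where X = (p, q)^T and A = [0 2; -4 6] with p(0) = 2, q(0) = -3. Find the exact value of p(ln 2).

A = [[0,2],[-4,6]]; eigenvalues λ = 2, 4.
Eigenvectors: (-1,-1) for λ=2, (-1,-2) for λ=4.
From the initial condition, c_1 = -7, c_2 = 5.
p(ln 2) = (-7)(2^2)(-1) + (5)(2^4)(-1) = -52.

-52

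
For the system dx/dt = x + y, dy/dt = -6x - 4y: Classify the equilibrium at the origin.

stable node

A = [[1,1],[-6,-4]]; det(A-λI) = λ^2 + 3λ + 2.
λ = -2, -1: both negative.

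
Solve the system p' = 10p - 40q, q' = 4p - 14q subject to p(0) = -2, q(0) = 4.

p(t) = -46e^(-2t)sin(4t) - 2e^(-2t)cos(4t), q(t) = -14e^(-2t)sin(4t) + 4e^(-2t)cos(4t)

Coefficient matrix A = [[10, -40], [4, -14]].
Characteristic polynomial det(A - λI) = λ^2 + 4λ + 20 = 0.
Eigenvalues λ = -2 ± 4i (complex conjugate pair).
For λ=-2+4i: an eigenvector is (1,0) - i(3,1) = (1 - 3i, 0 - i).
A real fundamental pair from Re and Im of e^((-2+4i)t)v: X_1 = e^(-2t)(cos(4t)·(1,0) + sin(4t)·(3,1)), X_2 = e^(-2t)(sin(4t)·(1,0) - cos(4t)·(3,1)).
General solution: K_1X_1 + K_2X_2.
Applying p(0)=-2, q(0)=4 gives K_1=-14, K_2=-4.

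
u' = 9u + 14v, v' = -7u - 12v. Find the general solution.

Coefficient matrix A = [[9, 14], [-7, -12]].
Characteristic polynomial det(A - λI) = λ^2 + 3λ - 10 = 0.
Eigenvalues λ = 2, -5.
For λ=2: (A-λI) row 1 is [7, 14], so an eigenvector is (2, -1).
For λ=-5: (A-λI) row 1 is [14, 14], so an eigenvector is (1, -1).
General solution: C_1e^(2t)(2,-1) + C_2e^(-5t)(1,-1).

u(t) = 2C_1e^(2t) + C_2e^(-5t), v(t) = -C_1e^(2t) - C_2e^(-5t)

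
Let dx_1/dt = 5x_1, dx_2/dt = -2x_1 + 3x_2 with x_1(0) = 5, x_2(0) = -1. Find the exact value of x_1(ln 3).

1215

A = [[5,0],[-2,3]]; eigenvalues λ = 3, 5.
Eigenvectors: (0,1) for λ=3, (1,-1) for λ=5.
From the initial condition, c_1 = 4, c_2 = 5.
x_1(ln 3) = (4)(3^3)(0) + (5)(3^5)(1) = 1215.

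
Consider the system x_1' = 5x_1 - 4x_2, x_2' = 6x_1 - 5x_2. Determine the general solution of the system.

Coefficient matrix A = [[5, -4], [6, -5]].
Characteristic polynomial det(A - λI) = λ^2 - 1 = 0.
Eigenvalues λ = -1, 1.
For λ=-1: (A-λI) row 1 is [6, -4], so an eigenvector is (2, 3).
For λ=1: (A-λI) row 1 is [4, -4], so an eigenvector is (1, 1).
General solution: C_1e^(-t)(2,3) + C_2e^(t)(1,1).

x_1(t) = 2C_1e^(-t) + C_2e^(t), x_2(t) = 3C_1e^(-t) + C_2e^(t)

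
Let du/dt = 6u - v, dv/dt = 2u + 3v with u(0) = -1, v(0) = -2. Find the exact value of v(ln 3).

A = [[6,-1],[2,3]]; eigenvalues λ = 5, 4.
Eigenvectors: (1,1) for λ=5, (1,2) for λ=4.
From the initial condition, c_1 = 0, c_2 = -1.
v(ln 3) = (0)(3^5)(1) + (-1)(3^4)(2) = -162.

-162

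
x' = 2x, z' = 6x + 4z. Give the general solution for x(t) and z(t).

x(t) = K_2e^(2t), z(t) = -K_1e^(4t) - 3K_2e^(2t)

Coefficient matrix A = [[2, 0], [6, 4]].
Characteristic polynomial det(A - λI) = λ^2 - 6λ + 8 = 0.
Eigenvalues λ = 4, 2.
For λ=4: (A-λI) row 1 is [-2, 0], so an eigenvector is (0, -1).
For λ=2: (A-λI) row 2 is [6, 2], so an eigenvector is (1, -3).
General solution: K_1e^(4t)(0,-1) + K_2e^(2t)(1,-3).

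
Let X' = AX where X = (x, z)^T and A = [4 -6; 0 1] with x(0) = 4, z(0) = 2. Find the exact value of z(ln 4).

8

A = [[4,-6],[0,1]]; eigenvalues λ = 1, 4.
Eigenvectors: (-2,-1) for λ=1, (-1,0) for λ=4.
From the initial condition, c_1 = -2, c_2 = 0.
z(ln 4) = (-2)(4^1)(-1) + (0)(4^4)(0) = 8.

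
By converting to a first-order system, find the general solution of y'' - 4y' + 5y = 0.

y(t) = K_1e^(2t)cos(t) + K_2e^(2t)sin(t)

Let x_1 = y, x_2 = y'. Then x_1' = x_2 and x_2' = -5x_1 + 4x_2.
A = [[0,1],[-5,4]]; det(A-λI) = λ^2 - 4λ + 5.
Eigenvalues λ = 2 ± i.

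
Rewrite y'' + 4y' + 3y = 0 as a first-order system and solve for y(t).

Let x_1 = y, x_2 = y'. Then x_1' = x_2 and x_2' = -3x_1 - 4x_2.
A = [[0,1],[-3,-4]]; det(A-λI) = λ^2 + 4λ + 3.
Eigenvalues λ = -1, -3 with eigenvectors (1,-1), (1,-3).

y(t) = c_1e^(-t) + c_2e^(-3t)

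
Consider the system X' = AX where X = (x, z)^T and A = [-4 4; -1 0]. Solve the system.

x(t) = -2C_1e^(-2t) - 2C_2te^(-2t) - C_2e^(-2t), z(t) = -C_1e^(-2t) - C_2te^(-2t) - C_2e^(-2t)

Coefficient matrix A = [[-4, 4], [-1, 0]].
Characteristic polynomial det(A - λI) = λ^2 + 4λ + 4 = 0.
Single eigenvalue λ = -2 with algebraic multiplicity 2.
Eigenvector v = (-2,-1); generalized eigenvector w with (A-λI)w=v is (-1,-1).
General solution: e^(-2t)[C_1·v + C_2·(t·v + w)].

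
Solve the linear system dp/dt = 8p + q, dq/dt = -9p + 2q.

Coefficient matrix A = [[8, 1], [-9, 2]].
Characteristic polynomial det(A - λI) = λ^2 - 10λ + 25 = 0.
Single eigenvalue λ = 5 with algebraic multiplicity 2.
Eigenvector v = (1,-3); generalized eigenvector w with (A-λI)w=v is (0,1).
General solution: e^(5t)[c_1·v + c_2·(t·v + w)].

p(t) = c_1e^(5t) + c_2te^(5t), q(t) = -3c_1e^(5t) - 3c_2te^(5t) + c_2e^(5t)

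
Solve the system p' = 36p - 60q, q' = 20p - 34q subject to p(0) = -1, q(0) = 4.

Coefficient matrix A = [[36, -60], [20, -34]].
Characteristic polynomial det(A - λI) = λ^2 - 2λ - 24 = 0.
Eigenvalues λ = 6, -4.
For λ=6: (A-λI) row 1 is [30, -60], so an eigenvector is (-2, -1).
For λ=-4: (A-λI) row 1 is [40, -60], so an eigenvector is (3, 2).
General solution: K_1e^(6t)(-2,-1) + K_2e^(-4t)(3,2).
Applying p(0)=-1, q(0)=4 gives K_1=14, K_2=9.

p(t) = -28e^(6t) + 27e^(-4t), q(t) = -14e^(6t) + 18e^(-4t)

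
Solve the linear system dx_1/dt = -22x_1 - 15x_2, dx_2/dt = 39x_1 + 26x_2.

x_1(t) = -2K_1e^(2t)sin(3t) - K_1e^(2t)cos(3t) - K_2e^(2t)sin(3t) + 2K_2e^(2t)cos(3t), x_2(t) = 3K_1e^(2t)sin(3t) + 2K_1e^(2t)cos(3t) + 2K_2e^(2t)sin(3t) - 3K_2e^(2t)cos(3t)

Coefficient matrix A = [[-22, -15], [39, 26]].
Characteristic polynomial det(A - λI) = λ^2 - 4λ + 13 = 0.
Eigenvalues λ = 2 ± 3i (complex conjugate pair).
For λ=2+3i: an eigenvector is (-1,2) - i(-2,3) = (-1 + 2i, 2 - 3i).
A real fundamental pair from Re and Im of e^((2+3i)t)v: X_1 = e^(2t)(cos(3t)·(-1,2) + sin(3t)·(-2,3)), X_2 = e^(2t)(sin(3t)·(-1,2) - cos(3t)·(-2,3)).
General solution: K_1X_1 + K_2X_2.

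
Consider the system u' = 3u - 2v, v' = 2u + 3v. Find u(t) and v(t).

u(t) = -c_1e^(3t)sin(2t) + c_2e^(3t)cos(2t), v(t) = c_1e^(3t)cos(2t) + c_2e^(3t)sin(2t)

Coefficient matrix A = [[3, -2], [2, 3]].
Characteristic polynomial det(A - λI) = λ^2 - 6λ + 13 = 0.
Eigenvalues λ = 3 ± 2i (complex conjugate pair).
For λ=3+2i: an eigenvector is (0,1) - i(-1,0) = (0 + i, 1).
A real fundamental pair from Re and Im of e^((3+2i)t)v: X_1 = e^(3t)(cos(2t)·(0,1) + sin(2t)·(-1,0)), X_2 = e^(3t)(sin(2t)·(0,1) - cos(2t)·(-1,0)).
General solution: c_1X_1 + c_2X_2.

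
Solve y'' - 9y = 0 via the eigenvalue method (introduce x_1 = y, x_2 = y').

y(t) = K_1e^(-3t) + K_2e^(3t)

Let x_1 = y, x_2 = y'. Then x_1' = x_2 and x_2' = 9x_1.
A = [[0,1],[9,0]]; det(A-λI) = λ^2 - 9.
Eigenvalues λ = -3, 3 with eigenvectors (1,-3), (1,3).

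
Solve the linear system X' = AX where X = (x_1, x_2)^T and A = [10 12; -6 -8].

Coefficient matrix A = [[10, 12], [-6, -8]].
Characteristic polynomial det(A - λI) = λ^2 - 2λ - 8 = 0.
Eigenvalues λ = -2, 4.
For λ=-2: (A-λI) row 1 is [12, 12], so an eigenvector is (1, -1).
For λ=4: (A-λI) row 1 is [6, 12], so an eigenvector is (-2, 1).
General solution: c_1e^(-2t)(1,-1) + c_2e^(4t)(-2,1).

x_1(t) = c_1e^(-2t) - 2c_2e^(4t), x_2(t) = -c_1e^(-2t) + c_2e^(4t)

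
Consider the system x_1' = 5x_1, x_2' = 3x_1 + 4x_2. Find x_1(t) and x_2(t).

x_1(t) = -K_1e^(5t), x_2(t) = -3K_1e^(5t) + K_2e^(4t)

Coefficient matrix A = [[5, 0], [3, 4]].
Characteristic polynomial det(A - λI) = λ^2 - 9λ + 20 = 0.
Eigenvalues λ = 5, 4.
For λ=5: (A-λI) row 2 is [3, -1], so an eigenvector is (-1, -3).
For λ=4: (A-λI) row 1 is [1, 0], so an eigenvector is (0, 1).
General solution: K_1e^(5t)(-1,-3) + K_2e^(4t)(0,1).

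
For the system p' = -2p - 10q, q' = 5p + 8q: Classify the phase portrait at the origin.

unstable spiral

A = [[-2,-10],[5,8]]; det(A-λI) = λ^2 - 6λ + 34.
λ = 3 ± 5i: positive real part.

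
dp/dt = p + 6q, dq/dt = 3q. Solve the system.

p(t) = K_1e^(t) + 3K_2e^(3t), q(t) = K_2e^(3t)

Coefficient matrix A = [[1, 6], [0, 3]].
Characteristic polynomial det(A - λI) = λ^2 - 4λ + 3 = 0.
Eigenvalues λ = 1, 3.
For λ=1: (A-λI) row 1 is [0, 6], so an eigenvector is (1, 0).
For λ=3: (A-λI) row 1 is [-2, 6], so an eigenvector is (3, 1).
General solution: K_1e^(t)(1,0) + K_2e^(3t)(3,1).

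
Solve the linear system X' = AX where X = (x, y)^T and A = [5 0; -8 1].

x(t) = c_2e^(5t), y(t) = -c_1e^(t) - 2c_2e^(5t)

Coefficient matrix A = [[5, 0], [-8, 1]].
Characteristic polynomial det(A - λI) = λ^2 - 6λ + 5 = 0.
Eigenvalues λ = 1, 5.
For λ=1: (A-λI) row 1 is [4, 0], so an eigenvector is (0, -1).
For λ=5: (A-λI) row 2 is [-8, -4], so an eigenvector is (1, -2).
General solution: c_1e^(t)(0,-1) + c_2e^(5t)(1,-2).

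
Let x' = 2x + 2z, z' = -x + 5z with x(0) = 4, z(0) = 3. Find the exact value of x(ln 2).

A = [[2,2],[-1,5]]; eigenvalues λ = 4, 3.
Eigenvectors: (-1,-1) for λ=4, (2,1) for λ=3.
From the initial condition, c_1 = -2, c_2 = 1.
x(ln 2) = (-2)(2^4)(-1) + (1)(2^3)(2) = 48.

48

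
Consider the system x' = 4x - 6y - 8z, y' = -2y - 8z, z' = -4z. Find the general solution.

Coefficient matrix A = [[4, -6, -8], [0, -2, -8], [0, 0, -4]].
det(A - λI) = 0 gives eigenvalues λ = -4, -2, 4.
For λ=-4: eigenvector (4,4,1).
For λ=-2: eigenvector (1,1,0).
For λ=4: eigenvector (1,0,0).
General solution: C_1e^(-4t)(4,4,1) + C_2e^(-2t)(1,1,0) + C_3e^(4t)(1,0,0).

x(t) = 4C_1e^(-4t) + C_2e^(-2t) + C_3e^(4t), y(t) = 4C_1e^(-4t) + C_2e^(-2t), z(t) = C_1e^(-4t)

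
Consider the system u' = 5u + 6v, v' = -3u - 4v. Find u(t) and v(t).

Coefficient matrix A = [[5, 6], [-3, -4]].
Characteristic polynomial det(A - λI) = λ^2 - λ - 2 = 0.
Eigenvalues λ = -1, 2.
For λ=-1: (A-λI) row 1 is [6, 6], so an eigenvector is (1, -1).
For λ=2: (A-λI) row 1 is [3, 6], so an eigenvector is (-2, 1).
General solution: c_1e^(-t)(1,-1) + c_2e^(2t)(-2,1).

u(t) = c_1e^(-t) - 2c_2e^(2t), v(t) = -c_1e^(-t) + c_2e^(2t)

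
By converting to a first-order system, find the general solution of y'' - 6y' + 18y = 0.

y(t) = K_1e^(3t)cos(3t) + K_2e^(3t)sin(3t)

Let x_1 = y, x_2 = y'. Then x_1' = x_2 and x_2' = -18x_1 + 6x_2.
A = [[0,1],[-18,6]]; det(A-λI) = λ^2 - 6λ + 18.
Eigenvalues λ = 3 ± 3i.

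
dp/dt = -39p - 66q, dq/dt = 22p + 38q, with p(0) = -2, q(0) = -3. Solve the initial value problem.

Coefficient matrix A = [[-39, -66], [22, 38]].
Characteristic polynomial det(A - λI) = λ^2 + λ - 30 = 0.
Eigenvalues λ = 5, -6.
For λ=5: (A-λI) row 1 is [-44, -66], so an eigenvector is (-3, 2).
For λ=-6: (A-λI) row 1 is [-33, -66], so an eigenvector is (-2, 1).
General solution: C_1e^(5t)(-3,2) + C_2e^(-6t)(-2,1).
Applying p(0)=-2, q(0)=-3 gives C_1=-8, C_2=13.

p(t) = 24e^(5t) - 26e^(-6t), q(t) = -16e^(5t) + 13e^(-6t)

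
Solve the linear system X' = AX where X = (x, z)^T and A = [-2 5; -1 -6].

Coefficient matrix A = [[-2, 5], [-1, -6]].
Characteristic polynomial det(A - λI) = λ^2 + 8λ + 17 = 0.
Eigenvalues λ = -4 ± i (complex conjugate pair).
For λ=-4+i: an eigenvector is (-2,1) - i(1,0) = (-2 - i, 1).
A real fundamental pair from Re and Im of e^((-4+i)t)v: X_1 = e^(-4t)(cos(t)·(-2,1) + sin(t)·(1,0)), X_2 = e^(-4t)(sin(t)·(-2,1) - cos(t)·(1,0)).
General solution: K_1X_1 + K_2X_2.

x(t) = K_1e^(-4t)sin(t) - 2K_1e^(-4t)cos(t) - 2K_2e^(-4t)sin(t) - K_2e^(-4t)cos(t), z(t) = K_1e^(-4t)cos(t) + K_2e^(-4t)sin(t)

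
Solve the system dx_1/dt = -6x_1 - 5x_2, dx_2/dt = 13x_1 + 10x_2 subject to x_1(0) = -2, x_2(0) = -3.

Coefficient matrix A = [[-6, -5], [13, 10]].
Characteristic polynomial det(A - λI) = λ^2 - 4λ + 5 = 0.
Eigenvalues λ = 2 ± i (complex conjugate pair).
For λ=2+i: an eigenvector is (2,-3) - i(-1,2) = (2 + i, -3 - 2i).
A real fundamental pair from Re and Im of e^((2+i)t)v: X_1 = e^(2t)(cos(t)·(2,-3) + sin(t)·(-1,2)), X_2 = e^(2t)(sin(t)·(2,-3) - cos(t)·(-1,2)).
General solution: C_1X_1 + C_2X_2.
Applying x_1(0)=-2, x_2(0)=-3 gives C_1=-7, C_2=12.

x_1(t) = 31e^(2t)sin(t) - 2e^(2t)cos(t), x_2(t) = -50e^(2t)sin(t) - 3e^(2t)cos(t)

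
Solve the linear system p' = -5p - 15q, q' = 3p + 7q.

p(t) = K_1e^(t)sin(3t) + 2K_1e^(t)cos(3t) + 2K_2e^(t)sin(3t) - K_2e^(t)cos(3t), q(t) = -K_1e^(t)cos(3t) - K_2e^(t)sin(3t)

Coefficient matrix A = [[-5, -15], [3, 7]].
Characteristic polynomial det(A - λI) = λ^2 - 2λ + 10 = 0.
Eigenvalues λ = 1 ± 3i (complex conjugate pair).
For λ=1+3i: an eigenvector is (2,-1) - i(1,0) = (2 - i, -1).
A real fundamental pair from Re and Im of e^((1+3i)t)v: X_1 = e^(t)(cos(3t)·(2,-1) + sin(3t)·(1,0)), X_2 = e^(t)(sin(3t)·(2,-1) - cos(3t)·(1,0)).
General solution: K_1X_1 + K_2X_2.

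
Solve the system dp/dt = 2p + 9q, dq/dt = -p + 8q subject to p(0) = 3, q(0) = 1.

Coefficient matrix A = [[2, 9], [-1, 8]].
Characteristic polynomial det(A - λI) = λ^2 - 10λ + 25 = 0.
Single eigenvalue λ = 5 with algebraic multiplicity 2.
Eigenvector v = (3,1); generalized eigenvector w with (A-λI)w=v is (2,1).
General solution: e^(5t)[c_1·v + c_2·(t·v + w)].
Applying p(0)=3, q(0)=1 gives c_1=1, c_2=0.

p(t) = 3e^(5t), q(t) = e^(5t)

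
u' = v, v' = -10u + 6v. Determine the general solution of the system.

Coefficient matrix A = [[0, 1], [-10, 6]].
Characteristic polynomial det(A - λI) = λ^2 - 6λ + 10 = 0.
Eigenvalues λ = 3 ± i (complex conjugate pair).
For λ=3+i: an eigenvector is (1,3) - i(0,-1) = (1, 3 + i).
A real fundamental pair from Re and Im of e^((3+i)t)v: X_1 = e^(3t)(cos(t)·(1,3) + sin(t)·(0,-1)), X_2 = e^(3t)(sin(t)·(1,3) - cos(t)·(0,-1)).
General solution: C_1X_1 + C_2X_2.

u(t) = C_1e^(3t)cos(t) + C_2e^(3t)sin(t), v(t) = -C_1e^(3t)sin(t) + 3C_1e^(3t)cos(t) + 3C_2e^(3t)sin(t) + C_2e^(3t)cos(t)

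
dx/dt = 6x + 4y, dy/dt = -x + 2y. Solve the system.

Coefficient matrix A = [[6, 4], [-1, 2]].
Characteristic polynomial det(A - λI) = λ^2 - 8λ + 16 = 0.
Single eigenvalue λ = 4 with algebraic multiplicity 2.
Eigenvector v = (2,-1); generalized eigenvector w with (A-λI)w=v is (3,-1).
General solution: e^(4t)[C_1·v + C_2·(t·v + w)].

x(t) = 2C_1e^(4t) + 2C_2te^(4t) + 3C_2e^(4t), y(t) = -C_1e^(4t) - C_2te^(4t) - C_2e^(4t)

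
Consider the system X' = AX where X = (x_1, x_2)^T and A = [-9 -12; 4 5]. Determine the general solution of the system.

Coefficient matrix A = [[-9, -12], [4, 5]].
Characteristic polynomial det(A - λI) = λ^2 + 4λ + 3 = 0.
Eigenvalues λ = -1, -3.
For λ=-1: (A-λI) row 1 is [-8, -12], so an eigenvector is (-3, 2).
For λ=-3: (A-λI) row 1 is [-6, -12], so an eigenvector is (-2, 1).
General solution: C_1e^(-t)(-3,2) + C_2e^(-3t)(-2,1).

x_1(t) = -3C_1e^(-t) - 2C_2e^(-3t), x_2(t) = 2C_1e^(-t) + C_2e^(-3t)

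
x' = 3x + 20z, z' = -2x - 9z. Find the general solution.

x(t) = C_1e^(-3t)sin(2t) - 3C_1e^(-3t)cos(2t) - 3C_2e^(-3t)sin(2t) - C_2e^(-3t)cos(2t), z(t) = C_1e^(-3t)cos(2t) + C_2e^(-3t)sin(2t)

Coefficient matrix A = [[3, 20], [-2, -9]].
Characteristic polynomial det(A - λI) = λ^2 + 6λ + 13 = 0.
Eigenvalues λ = -3 ± 2i (complex conjugate pair).
For λ=-3+2i: an eigenvector is (-3,1) - i(1,0) = (-3 - i, 1).
A real fundamental pair from Re and Im of e^((-3+2i)t)v: X_1 = e^(-3t)(cos(2t)·(-3,1) + sin(2t)·(1,0)), X_2 = e^(-3t)(sin(2t)·(-3,1) - cos(2t)·(1,0)).
General solution: C_1X_1 + C_2X_2.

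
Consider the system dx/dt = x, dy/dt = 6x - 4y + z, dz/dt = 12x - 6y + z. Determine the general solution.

x(t) = K_2e^(t), y(t) = K_1e^(-2t) + 2K_2e^(t) + K_3e^(-t), z(t) = 2K_1e^(-2t) + 4K_2e^(t) + 3K_3e^(-t)

Coefficient matrix A = [[1, 0, 0], [6, -4, 1], [12, -6, 1]].
det(A - λI) = 0 gives eigenvalues λ = -2, 1, -1.
For λ=-2: eigenvector (0,1,2).
For λ=1: eigenvector (1,2,4).
For λ=-1: eigenvector (0,1,3).
General solution: K_1e^(-2t)(0,1,2) + K_2e^(t)(1,2,4) + K_3e^(-t)(0,1,3).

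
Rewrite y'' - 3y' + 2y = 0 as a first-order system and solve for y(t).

y(t) = C_1e^(t) + C_2e^(2t)

Let x_1 = y, x_2 = y'. Then x_1' = x_2 and x_2' = -2x_1 + 3x_2.
A = [[0,1],[-2,3]]; det(A-λI) = λ^2 - 3λ + 2.
Eigenvalues λ = 1, 2 with eigenvectors (1,1), (1,2).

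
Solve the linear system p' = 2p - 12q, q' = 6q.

p(t) = -c_1e^(2t) - 3c_2e^(6t), q(t) = c_2e^(6t)

Coefficient matrix A = [[2, -12], [0, 6]].
Characteristic polynomial det(A - λI) = λ^2 - 8λ + 12 = 0.
Eigenvalues λ = 2, 6.
For λ=2: (A-λI) row 1 is [0, -12], so an eigenvector is (-1, 0).
For λ=6: (A-λI) row 1 is [-4, -12], so an eigenvector is (-3, 1).
General solution: c_1e^(2t)(-1,0) + c_2e^(6t)(-3,1).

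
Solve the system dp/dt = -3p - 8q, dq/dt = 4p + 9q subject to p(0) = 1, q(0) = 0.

Coefficient matrix A = [[-3, -8], [4, 9]].
Characteristic polynomial det(A - λI) = λ^2 - 6λ + 5 = 0.
Eigenvalues λ = 1, 5.
For λ=1: (A-λI) row 1 is [-4, -8], so an eigenvector is (2, -1).
For λ=5: (A-λI) row 1 is [-8, -8], so an eigenvector is (1, -1).
General solution: K_1e^(t)(2,-1) + K_2e^(5t)(1,-1).
Applying p(0)=1, q(0)=0 gives K_1=1, K_2=-1.

p(t) = -e^(5t) + 2e^(t), q(t) = e^(5t) - e^(t)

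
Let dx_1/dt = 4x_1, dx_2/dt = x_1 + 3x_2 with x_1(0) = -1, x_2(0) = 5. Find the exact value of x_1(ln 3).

A = [[4,0],[1,3]]; eigenvalues λ = 4, 3.
Eigenvectors: (1,1) for λ=4, (0,-1) for λ=3.
From the initial condition, c_1 = -1, c_2 = -6.
x_1(ln 3) = (-1)(3^4)(1) + (-6)(3^3)(0) = -81.

-81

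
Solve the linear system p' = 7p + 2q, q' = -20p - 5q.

Coefficient matrix A = [[7, 2], [-20, -5]].
Characteristic polynomial det(A - λI) = λ^2 - 2λ + 5 = 0.
Eigenvalues λ = 1 ± 2i (complex conjugate pair).
For λ=1+2i: an eigenvector is (-1,3) - i(0,1) = (-1, 3 - i).
A real fundamental pair from Re and Im of e^((1+2i)t)v: X_1 = e^(t)(cos(2t)·(-1,3) + sin(2t)·(0,1)), X_2 = e^(t)(sin(2t)·(-1,3) - cos(2t)·(0,1)).
General solution: C_1X_1 + C_2X_2.

p(t) = -C_1e^(t)cos(2t) - C_2e^(t)sin(2t), q(t) = C_1e^(t)sin(2t) + 3C_1e^(t)cos(2t) + 3C_2e^(t)sin(2t) - C_2e^(t)cos(2t)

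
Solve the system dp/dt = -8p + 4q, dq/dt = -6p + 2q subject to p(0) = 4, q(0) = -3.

p(t) = -14e^(-2t) + 18e^(-4t), q(t) = -21e^(-2t) + 18e^(-4t)

Coefficient matrix A = [[-8, 4], [-6, 2]].
Characteristic polynomial det(A - λI) = λ^2 + 6λ + 8 = 0.
Eigenvalues λ = -4, -2.
For λ=-4: (A-λI) row 1 is [-4, 4], so an eigenvector is (1, 1).
For λ=-2: (A-λI) row 1 is [-6, 4], so an eigenvector is (2, 3).
General solution: K_1e^(-4t)(1,1) + K_2e^(-2t)(2,3).
Applying p(0)=4, q(0)=-3 gives K_1=18, K_2=-7.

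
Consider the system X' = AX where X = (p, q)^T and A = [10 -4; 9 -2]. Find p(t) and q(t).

p(t) = 2K_1e^(4t) + 2K_2te^(4t) - K_2e^(4t), q(t) = 3K_1e^(4t) + 3K_2te^(4t) - 2K_2e^(4t)

Coefficient matrix A = [[10, -4], [9, -2]].
Characteristic polynomial det(A - λI) = λ^2 - 8λ + 16 = 0.
Single eigenvalue λ = 4 with algebraic multiplicity 2.
Eigenvector v = (2,3); generalized eigenvector w with (A-λI)w=v is (-1,-2).
General solution: e^(4t)[K_1·v + K_2·(t·v + w)].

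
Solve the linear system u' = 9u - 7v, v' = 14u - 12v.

u(t) = -c_1e^(2t) + c_2e^(-5t), v(t) = -c_1e^(2t) + 2c_2e^(-5t)

Coefficient matrix A = [[9, -7], [14, -12]].
Characteristic polynomial det(A - λI) = λ^2 + 3λ - 10 = 0.
Eigenvalues λ = 2, -5.
For λ=2: (A-λI) row 1 is [7, -7], so an eigenvector is (-1, -1).
For λ=-5: (A-λI) row 1 is [14, -7], so an eigenvector is (1, 2).
General solution: c_1e^(2t)(-1,-1) + c_2e^(-5t)(1,2).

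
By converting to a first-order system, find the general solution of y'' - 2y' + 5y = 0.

Let x_1 = y, x_2 = y'. Then x_1' = x_2 and x_2' = -5x_1 + 2x_2.
A = [[0,1],[-5,2]]; det(A-λI) = λ^2 - 2λ + 5.
Eigenvalues λ = 1 ± 2i.

y(t) = K_1e^(t)cos(2t) + K_2e^(t)sin(2t)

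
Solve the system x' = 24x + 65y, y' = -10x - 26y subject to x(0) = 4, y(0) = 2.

Coefficient matrix A = [[24, 65], [-10, -26]].
Characteristic polynomial det(A - λI) = λ^2 + 2λ + 26 = 0.
Eigenvalues λ = -1 ± 5i (complex conjugate pair).
For λ=-1+5i: an eigenvector is (2,-1) - i(-3,1) = (2 + 3i, -1 - i).
A real fundamental pair from Re and Im of e^((-1+5i)t)v: X_1 = e^(-t)(cos(5t)·(2,-1) + sin(5t)·(-3,1)), X_2 = e^(-t)(sin(5t)·(2,-1) - cos(5t)·(-3,1)).
General solution: c_1X_1 + c_2X_2.
Applying x(0)=4, y(0)=2 gives c_1=-10, c_2=8.

x(t) = 46e^(-t)sin(5t) + 4e^(-t)cos(5t), y(t) = -18e^(-t)sin(5t) + 2e^(-t)cos(5t)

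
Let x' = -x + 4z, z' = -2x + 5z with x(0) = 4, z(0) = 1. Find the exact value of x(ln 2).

-4

A = [[-1,4],[-2,5]]; eigenvalues λ = 1, 3.
Eigenvectors: (-2,-1) for λ=1, (-1,-1) for λ=3.
From the initial condition, c_1 = -3, c_2 = 2.
x(ln 2) = (-3)(2^1)(-2) + (2)(2^3)(-1) = -4.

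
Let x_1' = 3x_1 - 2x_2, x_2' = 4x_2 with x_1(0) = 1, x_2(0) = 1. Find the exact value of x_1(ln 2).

-8

A = [[3,-2],[0,4]]; eigenvalues λ = 3, 4.
Eigenvectors: (-1,0) for λ=3, (2,-1) for λ=4.
From the initial condition, c_1 = -3, c_2 = -1.
x_1(ln 2) = (-3)(2^3)(-1) + (-1)(2^4)(2) = -8.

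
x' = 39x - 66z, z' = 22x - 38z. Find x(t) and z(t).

Coefficient matrix A = [[39, -66], [22, -38]].
Characteristic polynomial det(A - λI) = λ^2 - λ - 30 = 0.
Eigenvalues λ = 6, -5.
For λ=6: (A-λI) row 1 is [33, -66], so an eigenvector is (2, 1).
For λ=-5: (A-λI) row 1 is [44, -66], so an eigenvector is (-3, -2).
General solution: c_1e^(6t)(2,1) + c_2e^(-5t)(-3,-2).

x(t) = 2c_1e^(6t) - 3c_2e^(-5t), z(t) = c_1e^(6t) - 2c_2e^(-5t)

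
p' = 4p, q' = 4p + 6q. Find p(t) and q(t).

Coefficient matrix A = [[4, 0], [4, 6]].
Characteristic polynomial det(A - λI) = λ^2 - 10λ + 24 = 0.
Eigenvalues λ = 4, 6.
For λ=4: (A-λI) row 2 is [4, 2], so an eigenvector is (-1, 2).
For λ=6: (A-λI) row 1 is [-2, 0], so an eigenvector is (0, -1).
General solution: C_1e^(4t)(-1,2) + C_2e^(6t)(0,-1).

p(t) = -C_1e^(4t), q(t) = 2C_1e^(4t) - C_2e^(6t)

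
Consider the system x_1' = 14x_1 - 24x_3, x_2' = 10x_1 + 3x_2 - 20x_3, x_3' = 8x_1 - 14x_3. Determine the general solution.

Coefficient matrix A = [[14, 0, -24], [10, 3, -20], [8, 0, -14]].
det(A - λI) = 0 gives eigenvalues λ = -2, 3, 2.
For λ=-2: eigenvector (-3,-2,-2).
For λ=3: eigenvector (0,1,0).
For λ=2: eigenvector (2,0,1).
General solution: K_1e^(-2t)(-3,-2,-2) + K_2e^(3t)(0,1,0) + K_3e^(2t)(2,0,1).

x_1(t) = -3K_1e^(-2t) + 2K_3e^(2t), x_2(t) = -2K_1e^(-2t) + K_2e^(3t), x_3(t) = -2K_1e^(-2t) + K_3e^(2t)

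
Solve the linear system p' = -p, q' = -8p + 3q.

p(t) = K_2e^(-t), q(t) = K_1e^(3t) + 2K_2e^(-t)

Coefficient matrix A = [[-1, 0], [-8, 3]].
Characteristic polynomial det(A - λI) = λ^2 - 2λ - 3 = 0.
Eigenvalues λ = 3, -1.
For λ=3: (A-λI) row 1 is [-4, 0], so an eigenvector is (0, 1).
For λ=-1: (A-λI) row 2 is [-8, 4], so an eigenvector is (1, 2).
General solution: K_1e^(3t)(0,1) + K_2e^(-t)(1,2).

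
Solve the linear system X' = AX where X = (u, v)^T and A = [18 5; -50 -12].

u(t) = c_1e^(3t)cos(5t) + c_2e^(3t)sin(5t), v(t) = -c_1e^(3t)sin(5t) - 3c_1e^(3t)cos(5t) - 3c_2e^(3t)sin(5t) + c_2e^(3t)cos(5t)

Coefficient matrix A = [[18, 5], [-50, -12]].
Characteristic polynomial det(A - λI) = λ^2 - 6λ + 34 = 0.
Eigenvalues λ = 3 ± 5i (complex conjugate pair).
For λ=3+5i: an eigenvector is (1,-3) - i(0,-1) = (1, -3 + i).
A real fundamental pair from Re and Im of e^((3+5i)t)v: X_1 = e^(3t)(cos(5t)·(1,-3) + sin(5t)·(0,-1)), X_2 = e^(3t)(sin(5t)·(1,-3) - cos(5t)·(0,-1)).
General solution: c_1X_1 + c_2X_2.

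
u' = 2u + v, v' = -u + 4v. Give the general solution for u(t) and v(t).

Coefficient matrix A = [[2, 1], [-1, 4]].
Characteristic polynomial det(A - λI) = λ^2 - 6λ + 9 = 0.
Single eigenvalue λ = 3 with algebraic multiplicity 2.
Eigenvector v = (-1,-1); generalized eigenvector w with (A-λI)w=v is (1,0).
General solution: e^(3t)[K_1·v + K_2·(t·v + w)].

u(t) = -K_1e^(3t) - K_2te^(3t) + K_2e^(3t), v(t) = -K_1e^(3t) - K_2te^(3t)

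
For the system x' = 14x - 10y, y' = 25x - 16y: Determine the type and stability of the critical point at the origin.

A = [[14,-10],[25,-16]]; det(A-λI) = λ^2 + 2λ + 26.
λ = -1 ± 5i: negative real part.

stable spiral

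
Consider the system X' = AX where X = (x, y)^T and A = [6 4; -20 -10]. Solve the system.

Coefficient matrix A = [[6, 4], [-20, -10]].
Characteristic polynomial det(A - λI) = λ^2 + 4λ + 20 = 0.
Eigenvalues λ = -2 ± 4i (complex conjugate pair).
For λ=-2+4i: an eigenvector is (-1,2) - i(0,1) = (-1, 2 - i).
A real fundamental pair from Re and Im of e^((-2+4i)t)v: X_1 = e^(-2t)(cos(4t)·(-1,2) + sin(4t)·(0,1)), X_2 = e^(-2t)(sin(4t)·(-1,2) - cos(4t)·(0,1)).
General solution: c_1X_1 + c_2X_2.

x(t) = -c_1e^(-2t)cos(4t) - c_2e^(-2t)sin(4t), y(t) = c_1e^(-2t)sin(4t) + 2c_1e^(-2t)cos(4t) + 2c_2e^(-2t)sin(4t) - c_2e^(-2t)cos(4t)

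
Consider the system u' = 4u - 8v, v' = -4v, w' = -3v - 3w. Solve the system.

u(t) = C_1e^(4t) + C_2e^(-4t), v(t) = C_2e^(-4t), w(t) = 3C_2e^(-4t) + C_3e^(-3t)

Coefficient matrix A = [[4, -8, 0], [0, -4, 0], [0, -3, -3]].
det(A - λI) = 0 gives eigenvalues λ = 4, -4, -3.
For λ=4: eigenvector (1,0,0).
For λ=-4: eigenvector (1,1,3).
For λ=-3: eigenvector (0,0,1).
General solution: C_1e^(4t)(1,0,0) + C_2e^(-4t)(1,1,3) + C_3e^(-3t)(0,0,1).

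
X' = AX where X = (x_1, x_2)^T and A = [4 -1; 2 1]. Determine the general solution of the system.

Coefficient matrix A = [[4, -1], [2, 1]].
Characteristic polynomial det(A - λI) = λ^2 - 5λ + 6 = 0.
Eigenvalues λ = 3, 2.
For λ=3: (A-λI) row 1 is [1, -1], so an eigenvector is (-1, -1).
For λ=2: (A-λI) row 1 is [2, -1], so an eigenvector is (-1, -2).
General solution: c_1e^(3t)(-1,-1) + c_2e^(2t)(-1,-2).

x_1(t) = -c_1e^(3t) - c_2e^(2t), x_2(t) = -c_1e^(3t) - 2c_2e^(2t)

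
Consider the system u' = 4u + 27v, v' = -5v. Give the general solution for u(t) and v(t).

Coefficient matrix A = [[4, 27], [0, -5]].
Characteristic polynomial det(A - λI) = λ^2 + λ - 20 = 0.
Eigenvalues λ = 4, -5.
For λ=4: (A-λI) row 1 is [0, 27], so an eigenvector is (1, 0).
For λ=-5: (A-λI) row 1 is [9, 27], so an eigenvector is (-3, 1).
General solution: C_1e^(4t)(1,0) + C_2e^(-5t)(-3,1).

u(t) = C_1e^(4t) - 3C_2e^(-5t), v(t) = C_2e^(-5t)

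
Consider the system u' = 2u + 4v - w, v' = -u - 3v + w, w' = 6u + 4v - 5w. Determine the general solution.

Coefficient matrix A = [[2, 4, -1], [-1, -3, 1], [6, 4, -5]].
det(A - λI) = 0 gives eigenvalues λ = 1, -3, -4.
For λ=1: eigenvector (1,0,1).
For λ=-3: eigenvector (-1,1,-1).
For λ=-4: eigenvector (1,-1,2).
General solution: C_1e^(t)(1,0,1) + C_2e^(-3t)(-1,1,-1) + C_3e^(-4t)(1,-1,2).

u(t) = C_1e^(t) - C_2e^(-3t) + C_3e^(-4t), v(t) = C_2e^(-3t) - C_3e^(-4t), w(t) = C_1e^(t) - C_2e^(-3t) + 2C_3e^(-4t)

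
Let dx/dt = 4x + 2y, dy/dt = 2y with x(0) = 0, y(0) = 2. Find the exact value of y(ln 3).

18

A = [[4,2],[0,2]]; eigenvalues λ = 4, 2.
Eigenvectors: (1,0) for λ=4, (-1,1) for λ=2.
From the initial condition, c_1 = 2, c_2 = 2.
y(ln 3) = (2)(3^4)(0) + (2)(3^2)(1) = 18.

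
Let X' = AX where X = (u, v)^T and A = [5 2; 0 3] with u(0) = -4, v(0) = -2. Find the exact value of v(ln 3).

-54

A = [[5,2],[0,3]]; eigenvalues λ = 3, 5.
Eigenvectors: (-1,1) for λ=3, (1,0) for λ=5.
From the initial condition, c_1 = -2, c_2 = -6.
v(ln 3) = (-2)(3^3)(1) + (-6)(3^5)(0) = -54.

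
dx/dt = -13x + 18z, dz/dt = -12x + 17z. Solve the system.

x(t) = K_1e^(5t) + 3K_2e^(-t), z(t) = K_1e^(5t) + 2K_2e^(-t)

Coefficient matrix A = [[-13, 18], [-12, 17]].
Characteristic polynomial det(A - λI) = λ^2 - 4λ - 5 = 0.
Eigenvalues λ = 5, -1.
For λ=5: (A-λI) row 1 is [-18, 18], so an eigenvector is (1, 1).
For λ=-1: (A-λI) row 1 is [-12, 18], so an eigenvector is (3, 2).
General solution: K_1e^(5t)(1,1) + K_2e^(-t)(3,2).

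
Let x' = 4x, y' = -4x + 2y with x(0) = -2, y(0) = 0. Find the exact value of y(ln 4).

A = [[4,0],[-4,2]]; eigenvalues λ = 4, 2.
Eigenvectors: (-1,2) for λ=4, (0,-1) for λ=2.
From the initial condition, c_1 = 2, c_2 = 4.
y(ln 4) = (2)(4^4)(2) + (4)(4^2)(-1) = 960.

960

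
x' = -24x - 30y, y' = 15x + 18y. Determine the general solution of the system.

x(t) = -3C_1e^(-3t)sin(3t) - C_1e^(-3t)cos(3t) - C_2e^(-3t)sin(3t) + 3C_2e^(-3t)cos(3t), y(t) = 2C_1e^(-3t)sin(3t) + C_1e^(-3t)cos(3t) + C_2e^(-3t)sin(3t) - 2C_2e^(-3t)cos(3t)

Coefficient matrix A = [[-24, -30], [15, 18]].
Characteristic polynomial det(A - λI) = λ^2 + 6λ + 18 = 0.
Eigenvalues λ = -3 ± 3i (complex conjugate pair).
For λ=-3+3i: an eigenvector is (-1,1) - i(-3,2) = (-1 + 3i, 1 - 2i).
A real fundamental pair from Re and Im of e^((-3+3i)t)v: X_1 = e^(-3t)(cos(3t)·(-1,1) + sin(3t)·(-3,2)), X_2 = e^(-3t)(sin(3t)·(-1,1) - cos(3t)·(-3,2)).
General solution: C_1X_1 + C_2X_2.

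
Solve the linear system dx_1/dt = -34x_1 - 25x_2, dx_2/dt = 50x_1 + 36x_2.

Coefficient matrix A = [[-34, -25], [50, 36]].
Characteristic polynomial det(A - λI) = λ^2 - 2λ + 26 = 0.
Eigenvalues λ = 1 ± 5i (complex conjugate pair).
For λ=1+5i: an eigenvector is (1,-1) - i(-2,3) = (1 + 2i, -1 - 3i).
A real fundamental pair from Re and Im of e^((1+5i)t)v: X_1 = e^(t)(cos(5t)·(1,-1) + sin(5t)·(-2,3)), X_2 = e^(t)(sin(5t)·(1,-1) - cos(5t)·(-2,3)).
General solution: K_1X_1 + K_2X_2.

x_1(t) = -2K_1e^(t)sin(5t) + K_1e^(t)cos(5t) + K_2e^(t)sin(5t) + 2K_2e^(t)cos(5t), x_2(t) = 3K_1e^(t)sin(5t) - K_1e^(t)cos(5t) - K_2e^(t)sin(5t) - 3K_2e^(t)cos(5t)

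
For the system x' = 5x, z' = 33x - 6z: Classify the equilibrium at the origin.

A = [[5,0],[33,-6]]; det(A-λI) = λ^2 + λ - 30.
λ = -6, 5: opposite signs.

saddle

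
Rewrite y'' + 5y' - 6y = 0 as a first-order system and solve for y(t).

y(t) = C_1e^(t) + C_2e^(-6t)

Let x_1 = y, x_2 = y'. Then x_1' = x_2 and x_2' = 6x_1 - 5x_2.
A = [[0,1],[6,-5]]; det(A-λI) = λ^2 + 5λ - 6.
Eigenvalues λ = 1, -6 with eigenvectors (1,1), (1,-6).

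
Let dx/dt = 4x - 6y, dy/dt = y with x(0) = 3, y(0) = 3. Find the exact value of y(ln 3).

A = [[4,-6],[0,1]]; eigenvalues λ = 4, 1.
Eigenvectors: (-1,0) for λ=4, (-2,-1) for λ=1.
From the initial condition, c_1 = 3, c_2 = -3.
y(ln 3) = (3)(3^4)(0) + (-3)(3^1)(-1) = 9.

9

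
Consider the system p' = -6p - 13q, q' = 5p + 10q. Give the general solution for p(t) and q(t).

p(t) = 3c_1e^(2t)sin(t) - 2c_1e^(2t)cos(t) - 2c_2e^(2t)sin(t) - 3c_2e^(2t)cos(t), q(t) = -2c_1e^(2t)sin(t) + c_1e^(2t)cos(t) + c_2e^(2t)sin(t) + 2c_2e^(2t)cos(t)

Coefficient matrix A = [[-6, -13], [5, 10]].
Characteristic polynomial det(A - λI) = λ^2 - 4λ + 5 = 0.
Eigenvalues λ = 2 ± i (complex conjugate pair).
For λ=2+i: an eigenvector is (-2,1) - i(3,-2) = (-2 - 3i, 1 + 2i).
A real fundamental pair from Re and Im of e^((2+i)t)v: X_1 = e^(2t)(cos(t)·(-2,1) + sin(t)·(3,-2)), X_2 = e^(2t)(sin(t)·(-2,1) - cos(t)·(3,-2)).
General solution: c_1X_1 + c_2X_2.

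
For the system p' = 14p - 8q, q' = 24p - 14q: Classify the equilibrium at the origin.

A = [[14,-8],[24,-14]]; det(A-λI) = λ^2 - 4.
λ = -2, 2: opposite signs.

saddle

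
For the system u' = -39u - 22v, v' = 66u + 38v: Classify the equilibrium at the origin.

A = [[-39,-22],[66,38]]; det(A-λI) = λ^2 + λ - 30.
λ = 5, -6: opposite signs.

saddle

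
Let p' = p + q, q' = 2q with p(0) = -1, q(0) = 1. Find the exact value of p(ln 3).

A = [[1,1],[0,2]]; eigenvalues λ = 1, 2.
Eigenvectors: (-1,0) for λ=1, (1,1) for λ=2.
From the initial condition, c_1 = 2, c_2 = 1.
p(ln 3) = (2)(3^1)(-1) + (1)(3^2)(1) = 3.

3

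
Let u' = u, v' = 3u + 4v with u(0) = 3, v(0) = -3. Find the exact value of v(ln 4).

-12

A = [[1,0],[3,4]]; eigenvalues λ = 1, 4.
Eigenvectors: (-1,1) for λ=1, (0,1) for λ=4.
From the initial condition, c_1 = -3, c_2 = 0.
v(ln 4) = (-3)(4^1)(1) + (0)(4^4)(1) = -12.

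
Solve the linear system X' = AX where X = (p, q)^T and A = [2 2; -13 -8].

p(t) = -K_1e^(-3t)sin(t) + K_1e^(-3t)cos(t) + K_2e^(-3t)sin(t) + K_2e^(-3t)cos(t), q(t) = 2K_1e^(-3t)sin(t) - 3K_1e^(-3t)cos(t) - 3K_2e^(-3t)sin(t) - 2K_2e^(-3t)cos(t)

Coefficient matrix A = [[2, 2], [-13, -8]].
Characteristic polynomial det(A - λI) = λ^2 + 6λ + 10 = 0.
Eigenvalues λ = -3 ± i (complex conjugate pair).
For λ=-3+i: an eigenvector is (1,-3) - i(-1,2) = (1 + i, -3 - 2i).
A real fundamental pair from Re and Im of e^((-3+i)t)v: X_1 = e^(-3t)(cos(t)·(1,-3) + sin(t)·(-1,2)), X_2 = e^(-3t)(sin(t)·(1,-3) - cos(t)·(-1,2)).
General solution: K_1X_1 + K_2X_2.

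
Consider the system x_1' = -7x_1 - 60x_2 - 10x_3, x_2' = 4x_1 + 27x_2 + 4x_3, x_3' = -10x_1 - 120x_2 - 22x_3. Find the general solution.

x_1(t) = -2C_1e^(3t) + 5C_2e^(-3t) - 10C_3e^(-2t), x_2(t) = C_1e^(3t) - 2C_2e^(-3t) + 4C_3e^(-2t), x_3(t) = -4C_1e^(3t) + 10C_2e^(-3t) - 19C_3e^(-2t)

Coefficient matrix A = [[-7, -60, -10], [4, 27, 4], [-10, -120, -22]].
det(A - λI) = 0 gives eigenvalues λ = 3, -3, -2.
For λ=3: eigenvector (-2,1,-4).
For λ=-3: eigenvector (5,-2,10).
For λ=-2: eigenvector (-10,4,-19).
General solution: C_1e^(3t)(-2,1,-4) + C_2e^(-3t)(5,-2,10) + C_3e^(-2t)(-10,4,-19).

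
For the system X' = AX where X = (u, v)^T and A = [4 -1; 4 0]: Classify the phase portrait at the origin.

A = [[4,-1],[4,0]]; det(A-λI) = λ^2 - 4λ + 4.
repeated λ = 2 with a single eigenvector.

unstable improper node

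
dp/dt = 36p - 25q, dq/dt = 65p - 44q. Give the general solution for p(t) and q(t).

p(t) = -2K_1e^(-4t)sin(5t) + K_1e^(-4t)cos(5t) + K_2e^(-4t)sin(5t) + 2K_2e^(-4t)cos(5t), q(t) = -3K_1e^(-4t)sin(5t) + 2K_1e^(-4t)cos(5t) + 2K_2e^(-4t)sin(5t) + 3K_2e^(-4t)cos(5t)

Coefficient matrix A = [[36, -25], [65, -44]].
Characteristic polynomial det(A - λI) = λ^2 + 8λ + 41 = 0.
Eigenvalues λ = -4 ± 5i (complex conjugate pair).
For λ=-4+5i: an eigenvector is (1,2) - i(-2,-3) = (1 + 2i, 2 + 3i).
A real fundamental pair from Re and Im of e^((-4+5i)t)v: X_1 = e^(-4t)(cos(5t)·(1,2) + sin(5t)·(-2,-3)), X_2 = e^(-4t)(sin(5t)·(1,2) - cos(5t)·(-2,-3)).
General solution: K_1X_1 + K_2X_2.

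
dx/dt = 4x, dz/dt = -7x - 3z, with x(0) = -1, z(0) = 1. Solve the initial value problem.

x(t) = -e^(4t), z(t) = e^(4t)

Coefficient matrix A = [[4, 0], [-7, -3]].
Characteristic polynomial det(A - λI) = λ^2 - λ - 12 = 0.
Eigenvalues λ = 4, -3.
For λ=4: (A-λI) row 2 is [-7, -7], so an eigenvector is (1, -1).
For λ=-3: (A-λI) row 1 is [7, 0], so an eigenvector is (0, -1).
General solution: c_1e^(4t)(1,-1) + c_2e^(-3t)(0,-1).
Applying x(0)=-1, z(0)=1 gives c_1=-1, c_2=0.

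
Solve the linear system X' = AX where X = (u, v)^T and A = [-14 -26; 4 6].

Coefficient matrix A = [[-14, -26], [4, 6]].
Characteristic polynomial det(A - λI) = λ^2 + 8λ + 20 = 0.
Eigenvalues λ = -4 ± 2i (complex conjugate pair).
For λ=-4+2i: an eigenvector is (-2,1) - i(-3,1) = (-2 + 3i, 1 - i).
A real fundamental pair from Re and Im of e^((-4+2i)t)v: X_1 = e^(-4t)(cos(2t)·(-2,1) + sin(2t)·(-3,1)), X_2 = e^(-4t)(sin(2t)·(-2,1) - cos(2t)·(-3,1)).
General solution: C_1X_1 + C_2X_2.

u(t) = -3C_1e^(-4t)sin(2t) - 2C_1e^(-4t)cos(2t) - 2C_2e^(-4t)sin(2t) + 3C_2e^(-4t)cos(2t), v(t) = C_1e^(-4t)sin(2t) + C_1e^(-4t)cos(2t) + C_2e^(-4t)sin(2t) - C_2e^(-4t)cos(2t)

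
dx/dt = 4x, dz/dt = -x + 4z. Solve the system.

x(t) = -c_2e^(4t), z(t) = c_1e^(4t) + c_2te^(4t) + 3c_2e^(4t)

Coefficient matrix A = [[4, 0], [-1, 4]].
Characteristic polynomial det(A - λI) = λ^2 - 8λ + 16 = 0.
Single eigenvalue λ = 4 with algebraic multiplicity 2.
Eigenvector v = (0,1); generalized eigenvector w with (A-λI)w=v is (-1,3).
General solution: e^(4t)[c_1·v + c_2·(t·v + w)].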